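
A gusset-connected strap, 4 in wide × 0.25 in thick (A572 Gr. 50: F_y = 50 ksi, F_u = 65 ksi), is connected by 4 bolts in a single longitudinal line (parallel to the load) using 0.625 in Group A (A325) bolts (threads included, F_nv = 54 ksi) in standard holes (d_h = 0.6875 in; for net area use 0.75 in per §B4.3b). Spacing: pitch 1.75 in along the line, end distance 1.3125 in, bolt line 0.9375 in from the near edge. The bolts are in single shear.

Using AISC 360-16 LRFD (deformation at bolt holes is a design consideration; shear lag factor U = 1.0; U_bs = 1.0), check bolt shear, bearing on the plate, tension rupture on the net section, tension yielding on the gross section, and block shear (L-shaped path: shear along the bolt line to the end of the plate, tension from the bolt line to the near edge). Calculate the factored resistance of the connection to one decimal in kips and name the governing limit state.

Bolt shear: A_b = π(0.625)²/4 = 0.3068 in². φR_n = 0.75 × 54 × 0.3068 × 4 × 1 = 49.7 kips.
Bearing (0.25 in plate, F_u = 65 ksi): end bolts L_c = 1.3125 − 0.6875/2 = 0.96875, R_n = min(1.2×0.96875×0.25×65, 2.4×0.625×0.25×65) = 18.891 kips/bolt; interior L_c = 1.75 − 0.6875 = 1.0625, R_n = 20.719 kips/bolt. φR_n = 0.75 × (1×18.891 + 3×20.719) = 60.8 kips.
Tension rupture (net): A_n = (4 − 1×0.75)×0.25 = 0.8125 in² (U = 1.0, A_e = A_n). φR_n = 0.75 × 65 × 0.8125 = 39.6 kips.
Tension yield (gross): A_g = 4×0.25 = 1 in². φR_n = 0.90 × 50 × 1 = 45.0 kips.
Block shear: shear path 1×[1.3125+3×1.75] = 1×6.5625 in, A_gv = 1.6406, A_nv = 1×(6.5625 − 3.5×0.75)×0.25 = 0.98438 in²; tension to near edge: (0.9375 − 0.5×0.75)×0.25 = 0.14063 in². R_n = min(0.6×65×0.98438, 0.6×50×1.6406) + 1.0×65×0.14063 = min(38.391, 49.218) + 9.141 = 47.532 kips. φR_n = 0.75 × 47.532 = 35.6 kips.
Governing: min(49.7, 60.8, 39.6, 45.0, 35.6) = 35.6 kips → block shear.

35.6 kips (block shear governs)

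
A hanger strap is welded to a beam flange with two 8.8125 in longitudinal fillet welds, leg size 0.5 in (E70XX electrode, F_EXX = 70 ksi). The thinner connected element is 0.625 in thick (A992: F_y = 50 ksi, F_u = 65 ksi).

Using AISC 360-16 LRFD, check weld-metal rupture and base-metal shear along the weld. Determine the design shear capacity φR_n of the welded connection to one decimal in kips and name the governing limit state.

196.3 kips (weld metal governs)

Weld metal: throat = 0.707×0.5 = 0.3535 in, L = 2×8.8125 = 17.625 in. φR_n = 0.75 × 0.6 × 70 × 0.3535 × 17.625 = 196.3 kips.
Base metal shear (0.625 in plate): yield φR_n = 1.0×0.6×50×0.625×17.625 = 330.5 kips; rupture φR_n = 0.75×0.6×65×0.625×17.625 = 322.2 kips; take 322.2 kips (rupture).
Governing: min(196.3, 322.2) = 196.3 kips → weld metal.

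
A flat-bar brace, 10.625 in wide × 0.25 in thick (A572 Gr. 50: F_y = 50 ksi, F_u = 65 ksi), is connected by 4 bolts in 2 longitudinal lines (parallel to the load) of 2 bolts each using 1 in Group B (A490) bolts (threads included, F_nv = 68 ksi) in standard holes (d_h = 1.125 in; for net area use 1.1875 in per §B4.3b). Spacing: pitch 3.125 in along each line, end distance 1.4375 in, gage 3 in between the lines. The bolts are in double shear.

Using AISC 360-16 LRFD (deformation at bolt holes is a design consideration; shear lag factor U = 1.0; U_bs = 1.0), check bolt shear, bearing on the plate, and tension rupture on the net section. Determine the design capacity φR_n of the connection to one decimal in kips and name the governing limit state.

84.1 kips (bearing governs)

Bolt shear: A_b = π(1)²/4 = 0.7854 in². φR_n = 0.75 × 68 × 0.7854 × 4 × 2 = 320.4 kips.
Bearing (0.25 in plate, F_u = 65 ksi): end bolts L_c = 1.4375 − 1.125/2 = 0.875, R_n = min(1.2×0.875×0.25×65, 2.4×1×0.25×65) = 17.063 kips/bolt; interior L_c = 3.125 − 1.125 = 2, R_n = 39 kips/bolt. φR_n = 0.75 × (2×17.063 + 2×39) = 84.1 kips.
Tension rupture (net): A_n = (10.625 − 2×1.1875)×0.25 = 2.0625 in² (U = 1.0, A_e = A_n). φR_n = 0.75 × 65 × 2.0625 = 100.5 kips.
Governing: min(320.4, 84.1, 100.5) = 84.1 kips → bearing.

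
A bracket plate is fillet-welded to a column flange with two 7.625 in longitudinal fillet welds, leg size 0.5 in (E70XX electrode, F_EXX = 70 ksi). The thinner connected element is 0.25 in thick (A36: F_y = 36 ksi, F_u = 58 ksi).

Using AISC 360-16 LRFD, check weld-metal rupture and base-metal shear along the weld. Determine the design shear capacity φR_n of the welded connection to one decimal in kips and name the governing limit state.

82.4 kips (base-metal shear governs)

Weld metal: throat = 0.707×0.5 = 0.3535 in, L = 2×7.625 = 15.25 in. φR_n = 0.75 × 0.6 × 70 × 0.3535 × 15.25 = 169.8 kips.
Base metal shear (0.25 in plate): yield φR_n = 1.0×0.6×36×0.25×15.25 = 82.4 kips; rupture φR_n = 0.75×0.6×58×0.25×15.25 = 99.5 kips; take 82.4 kips (yield).
Governing: min(169.8, 82.4) = 82.4 kips → base-metal shear.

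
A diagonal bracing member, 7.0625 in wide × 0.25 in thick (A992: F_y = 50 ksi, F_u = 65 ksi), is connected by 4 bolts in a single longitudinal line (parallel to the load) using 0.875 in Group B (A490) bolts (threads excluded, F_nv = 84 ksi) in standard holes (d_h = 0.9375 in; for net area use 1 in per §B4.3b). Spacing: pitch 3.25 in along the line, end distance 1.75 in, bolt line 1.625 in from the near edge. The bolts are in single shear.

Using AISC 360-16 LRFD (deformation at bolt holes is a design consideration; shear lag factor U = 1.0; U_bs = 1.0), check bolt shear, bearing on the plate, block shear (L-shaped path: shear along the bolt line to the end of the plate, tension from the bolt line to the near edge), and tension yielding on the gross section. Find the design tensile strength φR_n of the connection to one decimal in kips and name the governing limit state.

Bolt shear: A_b = π(0.875)²/4 = 0.60132 in². φR_n = 0.75 × 84 × 0.60132 × 4 × 1 = 151.5 kips.
Bearing (0.25 in plate, F_u = 65 ksi): end bolts L_c = 1.75 − 0.9375/2 = 1.28125, R_n = min(1.2×1.28125×0.25×65, 2.4×0.875×0.25×65) = 24.984 kips/bolt; interior L_c = 3.25 − 0.9375 = 2.3125, R_n = 34.125 kips/bolt. φR_n = 0.75 × (1×24.984 + 3×34.125) = 95.5 kips.
Block shear: shear path 1×[1.75+3×3.25] = 1×11.5 in, A_gv = 2.875, A_nv = 1×(11.5 − 3.5×1)×0.25 = 2 in²; tension to near edge: (1.625 − 0.5×1)×0.25 = 0.28125 in². R_n = min(0.6×65×2, 0.6×50×2.875) + 1.0×65×0.28125 = min(78, 86.25) + 18.281 = 96.281 kips. φR_n = 0.75 × 96.281 = 72.2 kips.
Tension yield (gross): A_g = 7.0625×0.25 = 1.7656 in². φR_n = 0.90 × 50 × 1.7656 = 79.5 kips.
Governing: min(151.5, 95.5, 72.2, 79.5) = 72.2 kips → block shear.

72.2 kips (block shear governs)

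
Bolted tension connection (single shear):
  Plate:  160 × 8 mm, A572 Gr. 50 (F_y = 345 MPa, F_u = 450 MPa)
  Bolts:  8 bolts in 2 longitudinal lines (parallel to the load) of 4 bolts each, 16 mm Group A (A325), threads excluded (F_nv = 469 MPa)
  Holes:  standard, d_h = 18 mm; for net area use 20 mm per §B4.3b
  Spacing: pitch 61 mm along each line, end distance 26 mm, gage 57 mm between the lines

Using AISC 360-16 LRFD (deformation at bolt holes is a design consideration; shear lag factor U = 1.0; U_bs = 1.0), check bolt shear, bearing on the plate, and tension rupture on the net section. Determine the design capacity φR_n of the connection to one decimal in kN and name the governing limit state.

324.0 kN (net-section rupture governs)

Bolt shear: A_b = π(16)²/4 = 201.06 mm². φR_n = 0.75 × 469 × 201.06 × 8 × 1 = 565.8 kN.
Bearing (8 mm plate, F_u = 450 MPa): end bolts L_c = 26 − 18/2 = 17, R_n = min(1.2×17×8×450, 2.4×16×8×450) = 73.44 kN/bolt; interior L_c = 61 − 18 = 43, R_n = 138.24 kN/bolt. φR_n = 0.75 × (2×73.44 + 6×138.24) = 732.2 kN.
Tension rupture (net): A_n = (160 − 2×20)×8 = 960 mm² (U = 1.0, A_e = A_n). φR_n = 0.75 × 450 × 960 = 324.0 kN.
Governing: min(565.8, 732.2, 324.0) = 324.0 kN → net-section rupture.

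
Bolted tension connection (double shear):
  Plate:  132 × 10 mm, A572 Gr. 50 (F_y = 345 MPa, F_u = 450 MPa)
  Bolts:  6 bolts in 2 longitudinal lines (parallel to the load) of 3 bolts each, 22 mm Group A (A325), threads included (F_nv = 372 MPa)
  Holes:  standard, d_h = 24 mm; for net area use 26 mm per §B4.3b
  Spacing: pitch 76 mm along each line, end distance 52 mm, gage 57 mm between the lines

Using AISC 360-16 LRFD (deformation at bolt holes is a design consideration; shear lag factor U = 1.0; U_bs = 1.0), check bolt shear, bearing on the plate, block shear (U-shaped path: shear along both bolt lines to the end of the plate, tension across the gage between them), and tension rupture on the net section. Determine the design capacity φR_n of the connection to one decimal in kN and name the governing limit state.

270.0 kN (net-section rupture governs)

Bolt shear: A_b = π(22)²/4 = 380.13 mm². φR_n = 0.75 × 372 × 380.13 × 6 × 2 = 1272.7 kN.
Bearing (10 mm plate, F_u = 450 MPa): end bolts L_c = 52 − 24/2 = 40, R_n = min(1.2×40×10×450, 2.4×22×10×450) = 216 kN/bolt; interior L_c = 76 − 24 = 52, R_n = 237.6 kN/bolt. φR_n = 0.75 × (2×216 + 4×237.6) = 1036.8 kN.
Block shear: shear path 2×[52+2×76] = 2×204 mm, A_gv = 4080, A_nv = 2×(204 − 2.5×26)×10 = 2780 mm²; tension across gage: (57 − 1×26)×10 = 310 mm². R_n = min(0.6×450×2780, 0.6×345×4080) + 1.0×450×310 = min(750.6, 844.56) + 139.5 = 890.1 kN. φR_n = 0.75 × 890.1 = 667.6 kN.
Tension rupture (net): A_n = (132 − 2×26)×10 = 800 mm² (U = 1.0, A_e = A_n). φR_n = 0.75 × 450 × 800 = 270.0 kN.
Governing: min(1272.7, 1036.8, 667.6, 270.0) = 270.0 kN → net-section rupture.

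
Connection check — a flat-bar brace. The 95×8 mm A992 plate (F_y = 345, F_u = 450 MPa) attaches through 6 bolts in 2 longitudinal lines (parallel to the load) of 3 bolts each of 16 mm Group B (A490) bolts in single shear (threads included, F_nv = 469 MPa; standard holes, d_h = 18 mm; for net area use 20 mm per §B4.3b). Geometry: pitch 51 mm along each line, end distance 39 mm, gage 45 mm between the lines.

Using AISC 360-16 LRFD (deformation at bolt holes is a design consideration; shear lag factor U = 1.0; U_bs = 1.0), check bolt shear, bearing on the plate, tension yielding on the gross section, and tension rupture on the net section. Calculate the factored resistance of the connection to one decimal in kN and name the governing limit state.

148.5 kN (net-section rupture governs)

Bolt shear: A_b = π(16)²/4 = 201.06 mm². φR_n = 0.75 × 469 × 201.06 × 6 × 1 = 424.3 kN.
Bearing (8 mm plate, F_u = 450 MPa): end bolts L_c = 39 − 18/2 = 30, R_n = min(1.2×30×8×450, 2.4×16×8×450) = 129.6 kN/bolt; interior L_c = 51 − 18 = 33, R_n = 138.24 kN/bolt. φR_n = 0.75 × (2×129.6 + 4×138.24) = 609.1 kN.
Tension yield (gross): A_g = 95×8 = 760 mm². φR_n = 0.90 × 345 × 760 = 236.0 kN.
Tension rupture (net): A_n = (95 − 2×20)×8 = 440 mm² (U = 1.0, A_e = A_n). φR_n = 0.75 × 450 × 440 = 148.5 kN.
Governing: min(424.3, 609.1, 236.0, 148.5) = 148.5 kN → net-section rupture.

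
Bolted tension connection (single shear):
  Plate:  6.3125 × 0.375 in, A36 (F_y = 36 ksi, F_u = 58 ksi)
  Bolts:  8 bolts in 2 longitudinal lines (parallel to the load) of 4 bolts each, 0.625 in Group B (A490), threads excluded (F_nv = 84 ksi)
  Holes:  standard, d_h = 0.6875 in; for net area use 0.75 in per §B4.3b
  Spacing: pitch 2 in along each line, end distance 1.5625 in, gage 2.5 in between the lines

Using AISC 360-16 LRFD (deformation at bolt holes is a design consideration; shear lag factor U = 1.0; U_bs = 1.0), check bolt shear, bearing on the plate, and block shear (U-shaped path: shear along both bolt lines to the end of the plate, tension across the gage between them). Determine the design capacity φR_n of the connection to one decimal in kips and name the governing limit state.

Bolt shear: A_b = π(0.625)²/4 = 0.3068 in². φR_n = 0.75 × 84 × 0.3068 × 8 × 1 = 154.6 kips.
Bearing (0.375 in plate, F_u = 58 ksi): end bolts L_c = 1.5625 − 0.6875/2 = 1.21875, R_n = min(1.2×1.21875×0.375×58, 2.4×0.625×0.375×58) = 31.809 kips/bolt; interior L_c = 2 − 0.6875 = 1.3125, R_n = 32.625 kips/bolt. φR_n = 0.75 × (2×31.809 + 6×32.625) = 194.5 kips.
Block shear: shear path 2×[1.5625+3×2] = 2×7.5625 in, A_gv = 5.6719, A_nv = 2×(7.5625 − 3.5×0.75)×0.375 = 3.7031 in²; tension across gage: (2.5 − 1×0.75)×0.375 = 0.65625 in². R_n = min(0.6×58×3.7031, 0.6×36×5.6719) + 1.0×58×0.65625 = min(128.87, 122.51) + 38.063 = 160.57 kips. φR_n = 0.75 × 160.57 = 120.4 kips.
Governing: min(154.6, 194.5, 120.4) = 120.4 kips → block shear.

120.4 kips (block shear governs)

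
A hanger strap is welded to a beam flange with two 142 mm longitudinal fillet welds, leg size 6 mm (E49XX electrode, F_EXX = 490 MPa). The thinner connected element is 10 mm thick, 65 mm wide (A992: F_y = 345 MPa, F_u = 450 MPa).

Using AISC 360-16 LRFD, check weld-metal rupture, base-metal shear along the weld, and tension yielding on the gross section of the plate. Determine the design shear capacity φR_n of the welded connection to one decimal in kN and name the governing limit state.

201.8 kN (gross-section yield governs)

Weld metal: throat = 0.707×6 = 4.242 mm, L = 2×142 = 284 mm. φR_n = 0.75 × 0.6 × 490 × 4.242 × 284 = 265.6 kN.
Base metal shear (10 mm plate): yield φR_n = 1.0×0.6×345×10×284 = 587.9 kN; rupture φR_n = 0.75×0.6×450×10×284 = 575.1 kN; take 575.1 kN (rupture).
Tension yield (gross): A_g = 65×10 = 650 mm². φR_n = 0.90 × 345 × 650 = 201.8 kN.
Governing: min(265.6, 575.1, 201.8) = 201.8 kN → gross-section yield.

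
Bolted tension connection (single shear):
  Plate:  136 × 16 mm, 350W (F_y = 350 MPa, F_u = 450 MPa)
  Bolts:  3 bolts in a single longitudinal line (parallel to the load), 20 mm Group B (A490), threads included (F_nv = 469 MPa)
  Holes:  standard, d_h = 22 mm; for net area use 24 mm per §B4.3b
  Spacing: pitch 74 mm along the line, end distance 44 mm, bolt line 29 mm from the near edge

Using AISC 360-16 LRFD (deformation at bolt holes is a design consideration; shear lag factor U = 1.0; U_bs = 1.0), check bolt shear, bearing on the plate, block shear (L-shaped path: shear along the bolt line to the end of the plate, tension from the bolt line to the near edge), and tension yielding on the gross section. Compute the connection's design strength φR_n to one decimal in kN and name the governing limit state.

331.5 kN (bolt shear governs)

Bolt shear: A_b = π(20)²/4 = 314.16 mm². φR_n = 0.75 × 469 × 314.16 × 3 × 1 = 331.5 kN.
Bearing (16 mm plate, F_u = 450 MPa): end bolts L_c = 44 − 22/2 = 33, R_n = min(1.2×33×16×450, 2.4×20×16×450) = 285.12 kN/bolt; interior L_c = 74 − 22 = 52, R_n = 345.6 kN/bolt. φR_n = 0.75 × (1×285.12 + 2×345.6) = 732.2 kN.
Block shear: shear path 1×[44+2×74] = 1×192 mm, A_gv = 3072, A_nv = 1×(192 − 2.5×24)×16 = 2112 mm²; tension to near edge: (29 − 0.5×24)×16 = 272 mm². R_n = min(0.6×450×2112, 0.6×350×3072) + 1.0×450×272 = min(570.24, 645.12) + 122.4 = 692.64 kN. φR_n = 0.75 × 692.64 = 519.5 kN.
Tension yield (gross): A_g = 136×16 = 2176 mm². φR_n = 0.90 × 350 × 2176 = 685.4 kN.
Governing: min(331.5, 732.2, 519.5, 685.4) = 331.5 kN → bolt shear.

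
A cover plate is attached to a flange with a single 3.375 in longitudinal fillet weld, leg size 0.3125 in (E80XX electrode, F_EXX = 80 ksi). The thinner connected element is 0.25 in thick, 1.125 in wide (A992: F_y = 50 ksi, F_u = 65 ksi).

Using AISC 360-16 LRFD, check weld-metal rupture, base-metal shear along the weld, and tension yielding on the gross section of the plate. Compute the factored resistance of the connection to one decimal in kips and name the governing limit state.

12.7 kips (gross-section yield governs)

Weld metal: throat = 0.707×0.3125 = 0.22094 in, L = 3.375 in. φR_n = 0.75 × 0.6 × 80 × 0.22094 × 3.375 = 26.8 kips.
Base metal shear (0.25 in plate): yield φR_n = 1.0×0.6×50×0.25×3.375 = 25.3 kips; rupture φR_n = 0.75×0.6×65×0.25×3.375 = 24.7 kips; take 24.7 kips (rupture).
Tension yield (gross): A_g = 1.125×0.25 = 0.28125 in². φR_n = 0.90 × 50 × 0.28125 = 12.7 kips.
Governing: min(26.8, 24.7, 12.7) = 12.7 kips → gross-section yield.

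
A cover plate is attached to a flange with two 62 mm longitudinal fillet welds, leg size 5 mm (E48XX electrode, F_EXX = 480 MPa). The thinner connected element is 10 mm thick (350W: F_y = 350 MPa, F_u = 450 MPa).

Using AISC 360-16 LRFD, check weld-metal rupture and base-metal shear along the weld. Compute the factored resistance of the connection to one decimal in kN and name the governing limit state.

94.7 kN (weld metal governs)

Weld metal: throat = 0.707×5 = 3.535 mm, L = 2×62 = 124 mm. φR_n = 0.75 × 0.6 × 480 × 3.535 × 124 = 94.7 kN.
Base metal shear (10 mm plate): yield φR_n = 1.0×0.6×350×10×124 = 260.4 kN; rupture φR_n = 0.75×0.6×450×10×124 = 251.1 kN; take 251.1 kN (rupture).
Governing: min(94.7, 251.1) = 94.7 kN → weld metal.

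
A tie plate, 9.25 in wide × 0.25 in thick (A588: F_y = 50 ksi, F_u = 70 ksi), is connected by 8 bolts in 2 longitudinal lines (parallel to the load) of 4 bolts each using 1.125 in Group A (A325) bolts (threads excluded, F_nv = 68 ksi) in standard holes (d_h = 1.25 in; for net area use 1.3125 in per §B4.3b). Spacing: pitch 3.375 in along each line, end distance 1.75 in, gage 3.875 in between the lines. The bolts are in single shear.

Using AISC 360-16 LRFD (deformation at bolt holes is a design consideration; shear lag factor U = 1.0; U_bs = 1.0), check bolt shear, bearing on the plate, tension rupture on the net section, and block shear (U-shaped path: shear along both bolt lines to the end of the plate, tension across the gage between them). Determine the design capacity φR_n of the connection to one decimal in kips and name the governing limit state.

87.0 kips (net-section rupture governs)

Bolt shear: A_b = π(1.125)²/4 = 0.99402 in². φR_n = 0.75 × 68 × 0.99402 × 8 × 1 = 405.6 kips.
Bearing (0.25 in plate, F_u = 70 ksi): end bolts L_c = 1.75 − 1.25/2 = 1.125, R_n = min(1.2×1.125×0.25×70, 2.4×1.125×0.25×70) = 23.625 kips/bolt; interior L_c = 3.375 − 1.25 = 2.125, R_n = 44.625 kips/bolt. φR_n = 0.75 × (2×23.625 + 6×44.625) = 236.3 kips.
Tension rupture (net): A_n = (9.25 − 2×1.3125)×0.25 = 1.6563 in² (U = 1.0, A_e = A_n). φR_n = 0.75 × 70 × 1.6563 = 87.0 kips.
Block shear: shear path 2×[1.75+3×3.375] = 2×11.875 in, A_gv = 5.9375, A_nv = 2×(11.875 − 3.5×1.3125)×0.25 = 3.6406 in²; tension across gage: (3.875 − 1×1.3125)×0.25 = 0.64063 in². R_n = min(0.6×70×3.6406, 0.6×50×5.9375) + 1.0×70×0.64063 = min(152.91, 178.13) + 44.844 = 197.75 kips. φR_n = 0.75 × 197.75 = 148.3 kips.
Governing: min(405.6, 236.3, 87.0, 148.3) = 87.0 kips → net-section rupture.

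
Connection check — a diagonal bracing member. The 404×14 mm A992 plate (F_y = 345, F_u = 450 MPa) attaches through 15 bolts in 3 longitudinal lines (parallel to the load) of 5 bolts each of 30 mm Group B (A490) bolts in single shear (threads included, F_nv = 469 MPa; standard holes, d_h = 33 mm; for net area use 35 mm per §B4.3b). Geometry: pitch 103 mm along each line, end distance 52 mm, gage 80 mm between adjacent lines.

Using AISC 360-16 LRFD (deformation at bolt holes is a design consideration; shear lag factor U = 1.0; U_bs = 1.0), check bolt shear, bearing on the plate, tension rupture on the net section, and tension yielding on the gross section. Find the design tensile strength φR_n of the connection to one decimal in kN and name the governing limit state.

Bolt shear: A_b = π(30)²/4 = 706.86 mm². φR_n = 0.75 × 469 × 706.86 × 15 × 1 = 3729.6 kN.
Bearing (14 mm plate, F_u = 450 MPa): end bolts L_c = 52 − 33/2 = 35.5, R_n = min(1.2×35.5×14×450, 2.4×30×14×450) = 268.38 kN/bolt; interior L_c = 103 − 33 = 70, R_n = 453.6 kN/bolt. φR_n = 0.75 × (3×268.38 + 12×453.6) = 4686.3 kN.
Tension rupture (net): A_n = (404 − 3×35)×14 = 4186 mm² (U = 1.0, A_e = A_n). φR_n = 0.75 × 450 × 4186 = 1412.8 kN.
Tension yield (gross): A_g = 404×14 = 5656 mm². φR_n = 0.90 × 345 × 5656 = 1756.2 kN.
Governing: min(3729.6, 4686.3, 1412.8, 1756.2) = 1412.8 kN → net-section rupture.

1412.8 kN (net-section rupture governs)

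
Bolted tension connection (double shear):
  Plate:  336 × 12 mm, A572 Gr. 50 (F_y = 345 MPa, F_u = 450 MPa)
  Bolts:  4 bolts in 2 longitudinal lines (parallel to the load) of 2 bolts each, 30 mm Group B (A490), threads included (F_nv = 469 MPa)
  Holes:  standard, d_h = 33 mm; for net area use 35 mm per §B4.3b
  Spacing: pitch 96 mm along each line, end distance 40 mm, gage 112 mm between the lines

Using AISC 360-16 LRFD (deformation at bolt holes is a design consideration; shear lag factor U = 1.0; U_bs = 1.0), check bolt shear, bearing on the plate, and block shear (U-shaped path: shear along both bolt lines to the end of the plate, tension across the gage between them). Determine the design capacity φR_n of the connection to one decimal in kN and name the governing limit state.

717.7 kN (block shear governs)

Bolt shear: A_b = π(30)²/4 = 706.86 mm². φR_n = 0.75 × 469 × 706.86 × 4 × 2 = 1989.1 kN.
Bearing (12 mm plate, F_u = 450 MPa): end bolts L_c = 40 − 33/2 = 23.5, R_n = min(1.2×23.5×12×450, 2.4×30×12×450) = 152.28 kN/bolt; interior L_c = 96 − 33 = 63, R_n = 388.8 kN/bolt. φR_n = 0.75 × (2×152.28 + 2×388.8) = 811.6 kN.
Block shear: shear path 2×[40+1×96] = 2×136 mm, A_gv = 3264, A_nv = 2×(136 − 1.5×35)×12 = 2004 mm²; tension across gage: (112 − 1×35)×12 = 924 mm². R_n = min(0.6×450×2004, 0.6×345×3264) + 1.0×450×924 = min(541.08, 675.65) + 415.8 = 956.88 kN. φR_n = 0.75 × 956.88 = 717.7 kN.
Governing: min(1989.1, 811.6, 717.7) = 717.7 kN → block shear.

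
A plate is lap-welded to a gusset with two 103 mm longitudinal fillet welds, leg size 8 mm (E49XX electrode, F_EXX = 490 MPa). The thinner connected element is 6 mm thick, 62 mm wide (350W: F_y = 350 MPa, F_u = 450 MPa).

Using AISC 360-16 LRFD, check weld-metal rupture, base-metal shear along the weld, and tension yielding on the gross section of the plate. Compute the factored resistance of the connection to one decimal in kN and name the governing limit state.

117.2 kN (gross-section yield governs)

Weld metal: throat = 0.707×8 = 5.656 mm, L = 2×103 = 206 mm. φR_n = 0.75 × 0.6 × 490 × 5.656 × 206 = 256.9 kN.
Base metal shear (6 mm plate): yield φR_n = 1.0×0.6×350×6×206 = 259.6 kN; rupture φR_n = 0.75×0.6×450×6×206 = 250.3 kN; take 250.3 kN (rupture).
Tension yield (gross): A_g = 62×6 = 372 mm². φR_n = 0.90 × 350 × 372 = 117.2 kN.
Governing: min(256.9, 250.3, 117.2) = 117.2 kN → gross-section yield.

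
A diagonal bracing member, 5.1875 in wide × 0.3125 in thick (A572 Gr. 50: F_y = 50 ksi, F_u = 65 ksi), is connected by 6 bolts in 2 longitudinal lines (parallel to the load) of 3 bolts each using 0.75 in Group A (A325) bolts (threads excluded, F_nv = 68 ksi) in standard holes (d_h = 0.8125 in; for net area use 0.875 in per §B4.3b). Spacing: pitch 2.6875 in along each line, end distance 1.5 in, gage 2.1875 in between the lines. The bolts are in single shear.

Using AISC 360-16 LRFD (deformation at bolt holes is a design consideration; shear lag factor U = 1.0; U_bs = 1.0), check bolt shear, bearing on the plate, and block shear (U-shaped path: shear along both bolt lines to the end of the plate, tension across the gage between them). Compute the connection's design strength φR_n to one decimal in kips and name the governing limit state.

105.7 kips (block shear governs)

Bolt shear: A_b = π(0.75)²/4 = 0.44179 in². φR_n = 0.75 × 68 × 0.44179 × 6 × 1 = 135.2 kips.
Bearing (0.3125 in plate, F_u = 65 ksi): end bolts L_c = 1.5 − 0.8125/2 = 1.09375, R_n = min(1.2×1.09375×0.3125×65, 2.4×0.75×0.3125×65) = 26.66 kips/bolt; interior L_c = 2.6875 − 0.8125 = 1.875, R_n = 36.563 kips/bolt. φR_n = 0.75 × (2×26.66 + 4×36.563) = 149.7 kips.
Block shear: shear path 2×[1.5+2×2.6875] = 2×6.875 in, A_gv = 4.2969, A_nv = 2×(6.875 − 2.5×0.875)×0.3125 = 2.9297 in²; tension across gage: (2.1875 − 1×0.875)×0.3125 = 0.41016 in². R_n = min(0.6×65×2.9297, 0.6×50×4.2969) + 1.0×65×0.41016 = min(114.26, 128.91) + 26.66 = 140.92 kips. φR_n = 0.75 × 140.92 = 105.7 kips.
Governing: min(135.2, 149.7, 105.7) = 105.7 kips → block shear.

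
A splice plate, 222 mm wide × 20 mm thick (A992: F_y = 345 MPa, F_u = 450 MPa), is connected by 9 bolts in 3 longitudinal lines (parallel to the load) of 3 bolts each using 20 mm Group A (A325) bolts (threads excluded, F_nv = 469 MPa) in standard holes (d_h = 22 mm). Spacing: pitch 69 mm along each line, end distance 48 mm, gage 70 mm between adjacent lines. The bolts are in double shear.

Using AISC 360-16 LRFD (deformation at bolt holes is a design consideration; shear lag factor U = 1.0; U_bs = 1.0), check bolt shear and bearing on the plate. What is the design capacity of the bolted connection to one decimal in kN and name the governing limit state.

Bolt shear: A_b = π(20)²/4 = 314.16 mm². φR_n = 0.75 × 469 × 314.16 × 9 × 2 = 1989.1 kN.
Bearing (20 mm plate, F_u = 450 MPa): end bolts L_c = 48 − 22/2 = 37, R_n = min(1.2×37×20×450, 2.4×20×20×450) = 399.6 kN/bolt; interior L_c = 69 − 22 = 47, R_n = 432 kN/bolt. φR_n = 0.75 × (3×399.6 + 6×432) = 2843.1 kN.
Governing: min(1989.1, 2843.1) = 1989.1 kN → bolt shear.

1989.1 kN (bolt shear governs)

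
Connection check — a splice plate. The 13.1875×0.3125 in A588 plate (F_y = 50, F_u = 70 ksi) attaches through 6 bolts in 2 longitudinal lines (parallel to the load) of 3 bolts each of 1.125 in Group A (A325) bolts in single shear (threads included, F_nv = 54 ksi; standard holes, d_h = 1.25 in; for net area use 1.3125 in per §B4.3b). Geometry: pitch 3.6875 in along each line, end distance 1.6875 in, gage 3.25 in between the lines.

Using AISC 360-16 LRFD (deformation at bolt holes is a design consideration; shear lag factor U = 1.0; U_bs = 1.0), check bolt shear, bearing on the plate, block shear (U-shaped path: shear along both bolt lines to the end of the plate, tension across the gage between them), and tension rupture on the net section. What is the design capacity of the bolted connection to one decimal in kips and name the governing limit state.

145.6 kips (block shear governs)

Bolt shear: A_b = π(1.125)²/4 = 0.99402 in². φR_n = 0.75 × 54 × 0.99402 × 6 × 1 = 241.5 kips.
Bearing (0.3125 in plate, F_u = 70 ksi): end bolts L_c = 1.6875 − 1.25/2 = 1.0625, R_n = min(1.2×1.0625×0.3125×70, 2.4×1.125×0.3125×70) = 27.891 kips/bolt; interior L_c = 3.6875 − 1.25 = 2.4375, R_n = 59.063 kips/bolt. φR_n = 0.75 × (2×27.891 + 4×59.063) = 219.0 kips.
Block shear: shear path 2×[1.6875+2×3.6875] = 2×9.0625 in, A_gv = 5.6641, A_nv = 2×(9.0625 − 2.5×1.3125)×0.3125 = 3.6133 in²; tension across gage: (3.25 − 1×1.3125)×0.3125 = 0.60547 in². R_n = min(0.6×70×3.6133, 0.6×50×5.6641) + 1.0×70×0.60547 = min(151.76, 169.92) + 42.383 = 194.14 kips. φR_n = 0.75 × 194.14 = 145.6 kips.
Tension rupture (net): A_n = (13.1875 − 2×1.3125)×0.3125 = 3.3008 in² (U = 1.0, A_e = A_n). φR_n = 0.75 × 70 × 3.3008 = 173.3 kips.
Governing: min(241.5, 219.0, 145.6, 173.3) = 145.6 kips → block shear.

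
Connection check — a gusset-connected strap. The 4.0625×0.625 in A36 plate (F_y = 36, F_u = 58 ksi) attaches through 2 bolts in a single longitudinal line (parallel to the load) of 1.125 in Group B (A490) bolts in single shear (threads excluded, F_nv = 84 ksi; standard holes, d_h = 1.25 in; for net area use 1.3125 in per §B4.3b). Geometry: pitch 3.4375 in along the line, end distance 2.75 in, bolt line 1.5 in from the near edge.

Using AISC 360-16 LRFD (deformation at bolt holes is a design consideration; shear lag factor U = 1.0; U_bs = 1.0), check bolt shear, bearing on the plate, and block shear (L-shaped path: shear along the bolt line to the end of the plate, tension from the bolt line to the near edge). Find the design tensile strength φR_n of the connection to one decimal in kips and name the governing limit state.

Bolt shear: A_b = π(1.125)²/4 = 0.99402 in². φR_n = 0.75 × 84 × 0.99402 × 2 × 1 = 125.2 kips.
Bearing (0.625 in plate, F_u = 58 ksi): end bolts L_c = 2.75 − 1.25/2 = 2.125, R_n = min(1.2×2.125×0.625×58, 2.4×1.125×0.625×58) = 92.438 kips/bolt; interior L_c = 3.4375 − 1.25 = 2.1875, R_n = 95.156 kips/bolt. φR_n = 0.75 × (1×92.438 + 1×95.156) = 140.7 kips.
Block shear: shear path 1×[2.75+1×3.4375] = 1×6.1875 in, A_gv = 3.8672, A_nv = 1×(6.1875 − 1.5×1.3125)×0.625 = 2.6367 in²; tension to near edge: (1.5 − 0.5×1.3125)×0.625 = 0.52734 in². R_n = min(0.6×58×2.6367, 0.6×36×3.8672) + 1.0×58×0.52734 = min(91.757, 83.532) + 30.586 = 114.12 kips. φR_n = 0.75 × 114.12 = 85.6 kips.
Governing: min(125.2, 140.7, 85.6) = 85.6 kips → block shear.

85.6 kips (block shear governs)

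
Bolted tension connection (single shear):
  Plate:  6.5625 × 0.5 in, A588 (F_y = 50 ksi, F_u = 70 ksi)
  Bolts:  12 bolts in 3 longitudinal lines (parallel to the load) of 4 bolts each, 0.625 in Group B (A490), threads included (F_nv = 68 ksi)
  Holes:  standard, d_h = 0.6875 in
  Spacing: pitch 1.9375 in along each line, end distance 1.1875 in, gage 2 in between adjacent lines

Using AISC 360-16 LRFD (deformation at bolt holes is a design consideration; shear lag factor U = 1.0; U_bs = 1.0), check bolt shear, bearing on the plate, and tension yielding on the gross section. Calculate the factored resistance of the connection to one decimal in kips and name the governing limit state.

147.7 kips (gross-section yield governs)

Bolt shear: A_b = π(0.625)²/4 = 0.3068 in². φR_n = 0.75 × 68 × 0.3068 × 12 × 1 = 187.8 kips.
Bearing (0.5 in plate, F_u = 70 ksi): end bolts L_c = 1.1875 − 0.6875/2 = 0.84375, R_n = min(1.2×0.84375×0.5×70, 2.4×0.625×0.5×70) = 35.438 kips/bolt; interior L_c = 1.9375 − 0.6875 = 1.25, R_n = 52.5 kips/bolt. φR_n = 0.75 × (3×35.438 + 9×52.5) = 434.1 kips.
Tension yield (gross): A_g = 6.5625×0.5 = 3.2813 in². φR_n = 0.90 × 50 × 3.2813 = 147.7 kips.
Governing: min(187.8, 434.1, 147.7) = 147.7 kips → gross-section yield.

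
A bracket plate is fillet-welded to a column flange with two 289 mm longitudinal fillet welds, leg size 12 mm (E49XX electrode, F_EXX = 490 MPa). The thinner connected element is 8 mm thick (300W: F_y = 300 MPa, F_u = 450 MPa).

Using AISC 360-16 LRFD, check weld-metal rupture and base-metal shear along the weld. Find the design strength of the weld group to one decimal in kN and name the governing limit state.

832.3 kN (base-metal shear governs)

Weld metal: throat = 0.707×12 = 8.484 mm, L = 2×289 = 578 mm. φR_n = 0.75 × 0.6 × 490 × 8.484 × 578 = 1081.3 kN.
Base metal shear (8 mm plate): yield φR_n = 1.0×0.6×300×8×578 = 832.3 kN; rupture φR_n = 0.75×0.6×450×8×578 = 936.4 kN; take 832.3 kN (yield).
Governing: min(1081.3, 832.3) = 832.3 kN → base-metal shear.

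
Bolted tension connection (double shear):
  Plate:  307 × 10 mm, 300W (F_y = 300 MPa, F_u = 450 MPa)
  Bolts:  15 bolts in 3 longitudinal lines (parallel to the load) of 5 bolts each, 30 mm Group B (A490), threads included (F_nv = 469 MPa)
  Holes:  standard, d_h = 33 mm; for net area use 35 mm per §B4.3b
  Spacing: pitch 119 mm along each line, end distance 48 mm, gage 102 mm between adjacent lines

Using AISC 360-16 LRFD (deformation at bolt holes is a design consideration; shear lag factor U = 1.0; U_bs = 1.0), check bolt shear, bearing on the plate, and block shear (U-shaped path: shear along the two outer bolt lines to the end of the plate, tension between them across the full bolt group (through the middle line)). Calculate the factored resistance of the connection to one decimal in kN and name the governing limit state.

Bolt shear: A_b = π(30)²/4 = 706.86 mm². φR_n = 0.75 × 469 × 706.86 × 15 × 2 = 7459.1 kN.
Bearing (10 mm plate, F_u = 450 MPa): end bolts L_c = 48 − 33/2 = 31.5, R_n = min(1.2×31.5×10×450, 2.4×30×10×450) = 170.1 kN/bolt; interior L_c = 119 − 33 = 86, R_n = 324 kN/bolt. φR_n = 0.75 × (3×170.1 + 12×324) = 3298.7 kN.
Block shear: shear path 2×[48+4×119] = 2×524 mm, A_gv = 10480, A_nv = 2×(524 − 4.5×35)×10 = 7330 mm²; tension across gage: (204 − 2×35)×10 = 1340 mm². R_n = min(0.6×450×7330, 0.6×300×10480) + 1.0×450×1340 = min(1979.1, 1886.4) + 603 = 2489.4 kN. φR_n = 0.75 × 2489.4 = 1867.1 kN.
Governing: min(7459.1, 3298.7, 1867.1) = 1867.1 kN → block shear.

1867.1 kN (block shear governs)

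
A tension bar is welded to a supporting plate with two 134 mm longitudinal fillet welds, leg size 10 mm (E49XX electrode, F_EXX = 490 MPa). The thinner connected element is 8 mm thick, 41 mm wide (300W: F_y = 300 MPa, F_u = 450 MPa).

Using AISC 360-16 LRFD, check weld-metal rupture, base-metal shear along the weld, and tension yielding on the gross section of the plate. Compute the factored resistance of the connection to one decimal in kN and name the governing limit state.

88.6 kN (gross-section yield governs)

Weld metal: throat = 0.707×10 = 7.07 mm, L = 2×134 = 268 mm. φR_n = 0.75 × 0.6 × 490 × 7.07 × 268 = 417.8 kN.
Base metal shear (8 mm plate): yield φR_n = 1.0×0.6×300×8×268 = 385.9 kN; rupture φR_n = 0.75×0.6×450×8×268 = 434.2 kN; take 385.9 kN (yield).
Tension yield (gross): A_g = 41×8 = 328 mm². φR_n = 0.90 × 300 × 328 = 88.6 kN.
Governing: min(417.8, 385.9, 88.6) = 88.6 kN → gross-section yield.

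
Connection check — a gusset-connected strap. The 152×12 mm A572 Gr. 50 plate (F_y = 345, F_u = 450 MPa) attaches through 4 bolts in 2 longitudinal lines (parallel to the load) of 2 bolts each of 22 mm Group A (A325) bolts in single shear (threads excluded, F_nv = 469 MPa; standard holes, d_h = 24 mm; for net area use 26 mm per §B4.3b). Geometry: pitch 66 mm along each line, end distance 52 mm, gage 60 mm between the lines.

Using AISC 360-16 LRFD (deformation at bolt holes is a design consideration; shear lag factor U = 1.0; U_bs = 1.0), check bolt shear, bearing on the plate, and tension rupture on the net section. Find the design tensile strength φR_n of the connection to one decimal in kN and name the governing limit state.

Bolt shear: A_b = π(22)²/4 = 380.13 mm². φR_n = 0.75 × 469 × 380.13 × 4 × 1 = 534.8 kN.
Bearing (12 mm plate, F_u = 450 MPa): end bolts L_c = 52 − 24/2 = 40, R_n = min(1.2×40×12×450, 2.4×22×12×450) = 259.2 kN/bolt; interior L_c = 66 − 24 = 42, R_n = 272.16 kN/bolt. φR_n = 0.75 × (2×259.2 + 2×272.16) = 797.0 kN.
Tension rupture (net): A_n = (152 − 2×26)×12 = 1200 mm² (U = 1.0, A_e = A_n). φR_n = 0.75 × 450 × 1200 = 405.0 kN.
Governing: min(534.8, 797.0, 405.0) = 405.0 kN → net-section rupture.

405.0 kN (net-section rupture governs)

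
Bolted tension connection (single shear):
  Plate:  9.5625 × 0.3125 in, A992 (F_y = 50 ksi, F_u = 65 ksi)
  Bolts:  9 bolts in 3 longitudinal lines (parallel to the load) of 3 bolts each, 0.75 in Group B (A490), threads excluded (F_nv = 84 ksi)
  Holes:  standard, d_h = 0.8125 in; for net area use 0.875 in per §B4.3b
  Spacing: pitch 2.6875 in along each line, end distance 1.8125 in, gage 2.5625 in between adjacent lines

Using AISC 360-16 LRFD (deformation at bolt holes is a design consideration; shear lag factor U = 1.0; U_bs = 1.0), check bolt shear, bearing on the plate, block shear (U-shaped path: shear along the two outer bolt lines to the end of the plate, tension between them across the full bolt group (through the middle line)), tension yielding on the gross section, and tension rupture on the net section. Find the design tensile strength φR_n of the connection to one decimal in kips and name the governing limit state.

105.7 kips (net-section rupture governs)

Bolt shear: A_b = π(0.75)²/4 = 0.44179 in². φR_n = 0.75 × 84 × 0.44179 × 9 × 1 = 250.5 kips.
Bearing (0.3125 in plate, F_u = 65 ksi): end bolts L_c = 1.8125 − 0.8125/2 = 1.40625, R_n = min(1.2×1.40625×0.3125×65, 2.4×0.75×0.3125×65) = 34.277 kips/bolt; interior L_c = 2.6875 − 0.8125 = 1.875, R_n = 36.563 kips/bolt. φR_n = 0.75 × (3×34.277 + 6×36.563) = 241.7 kips.
Block shear: shear path 2×[1.8125+2×2.6875] = 2×7.1875 in, A_gv = 4.4922, A_nv = 2×(7.1875 − 2.5×0.875)×0.3125 = 3.125 in²; tension across gage: (5.125 − 2×0.875)×0.3125 = 1.0547 in². R_n = min(0.6×65×3.125, 0.6×50×4.4922) + 1.0×65×1.0547 = min(121.88, 134.77) + 68.556 = 190.44 kips. φR_n = 0.75 × 190.44 = 142.8 kips.
Tension yield (gross): A_g = 9.5625×0.3125 = 2.9883 in². φR_n = 0.90 × 50 × 2.9883 = 134.5 kips.
Tension rupture (net): A_n = (9.5625 − 3×0.875)×0.3125 = 2.168 in² (U = 1.0, A_e = A_n). φR_n = 0.75 × 65 × 2.168 = 105.7 kips.
Governing: min(250.5, 241.7, 142.8, 134.5, 105.7) = 105.7 kips → net-section rupture.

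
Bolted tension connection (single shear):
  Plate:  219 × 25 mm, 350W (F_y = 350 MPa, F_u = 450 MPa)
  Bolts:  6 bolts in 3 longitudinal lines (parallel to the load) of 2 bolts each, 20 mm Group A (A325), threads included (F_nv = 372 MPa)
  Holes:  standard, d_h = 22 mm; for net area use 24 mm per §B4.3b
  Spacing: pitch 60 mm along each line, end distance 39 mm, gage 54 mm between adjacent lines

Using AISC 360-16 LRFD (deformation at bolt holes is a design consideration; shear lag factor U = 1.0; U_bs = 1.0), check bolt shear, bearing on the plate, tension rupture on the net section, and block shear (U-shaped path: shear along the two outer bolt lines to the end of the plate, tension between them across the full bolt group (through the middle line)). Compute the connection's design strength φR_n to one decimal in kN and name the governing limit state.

525.9 kN (bolt shear governs)

Bolt shear: A_b = π(20)²/4 = 314.16 mm². φR_n = 0.75 × 372 × 314.16 × 6 × 1 = 525.9 kN.
Bearing (25 mm plate, F_u = 450 MPa): end bolts L_c = 39 − 22/2 = 28, R_n = min(1.2×28×25×450, 2.4×20×25×450) = 378 kN/bolt; interior L_c = 60 − 22 = 38, R_n = 513 kN/bolt. φR_n = 0.75 × (3×378 + 3×513) = 2004.8 kN.
Tension rupture (net): A_n = (219 − 3×24)×25 = 3675 mm² (U = 1.0, A_e = A_n). φR_n = 0.75 × 450 × 3675 = 1240.3 kN.
Block shear: shear path 2×[39+1×60] = 2×99 mm, A_gv = 4950, A_nv = 2×(99 − 1.5×24)×25 = 3150 mm²; tension across gage: (108 − 2×24)×25 = 1500 mm². R_n = min(0.6×450×3150, 0.6×350×4950) + 1.0×450×1500 = min(850.5, 1039.5) + 675 = 1525.5 kN. φR_n = 0.75 × 1525.5 = 1144.1 kN.
Governing: min(525.9, 2004.8, 1240.3, 1144.1) = 525.9 kN → bolt shear.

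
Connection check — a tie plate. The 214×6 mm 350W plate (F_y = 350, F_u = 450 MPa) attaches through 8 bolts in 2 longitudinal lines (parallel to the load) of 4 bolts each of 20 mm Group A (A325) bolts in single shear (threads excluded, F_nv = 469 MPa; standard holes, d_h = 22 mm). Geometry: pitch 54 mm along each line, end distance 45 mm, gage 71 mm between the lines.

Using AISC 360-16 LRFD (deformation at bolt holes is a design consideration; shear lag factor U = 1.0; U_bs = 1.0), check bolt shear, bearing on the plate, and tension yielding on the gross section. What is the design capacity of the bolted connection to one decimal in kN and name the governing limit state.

Bolt shear: A_b = π(20)²/4 = 314.16 mm². φR_n = 0.75 × 469 × 314.16 × 8 × 1 = 884.0 kN.
Bearing (6 mm plate, F_u = 450 MPa): end bolts L_c = 45 − 22/2 = 34, R_n = min(1.2×34×6×450, 2.4×20×6×450) = 110.16 kN/bolt; interior L_c = 54 − 22 = 32, R_n = 103.68 kN/bolt. φR_n = 0.75 × (2×110.16 + 6×103.68) = 631.8 kN.
Tension yield (gross): A_g = 214×6 = 1284 mm². φR_n = 0.90 × 350 × 1284 = 404.5 kN.
Governing: min(884.0, 631.8, 404.5) = 404.5 kN → gross-section yield.

404.5 kN (gross-section yield governs)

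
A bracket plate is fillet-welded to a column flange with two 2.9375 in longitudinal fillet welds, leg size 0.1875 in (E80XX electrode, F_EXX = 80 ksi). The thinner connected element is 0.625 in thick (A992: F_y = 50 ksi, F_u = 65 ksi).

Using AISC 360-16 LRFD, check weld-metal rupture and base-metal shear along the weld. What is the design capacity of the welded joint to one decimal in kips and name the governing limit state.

Weld metal: throat = 0.707×0.1875 = 0.13256 in, L = 2×2.9375 = 5.875 in. φR_n = 0.75 × 0.6 × 80 × 0.13256 × 5.875 = 28.0 kips.
Base metal shear (0.625 in plate): yield φR_n = 1.0×0.6×50×0.625×5.875 = 110.2 kips; rupture φR_n = 0.75×0.6×65×0.625×5.875 = 107.4 kips; take 107.4 kips (rupture).
Governing: min(28.0, 107.4) = 28.0 kips → weld metal.

28.0 kips (weld metal governs)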